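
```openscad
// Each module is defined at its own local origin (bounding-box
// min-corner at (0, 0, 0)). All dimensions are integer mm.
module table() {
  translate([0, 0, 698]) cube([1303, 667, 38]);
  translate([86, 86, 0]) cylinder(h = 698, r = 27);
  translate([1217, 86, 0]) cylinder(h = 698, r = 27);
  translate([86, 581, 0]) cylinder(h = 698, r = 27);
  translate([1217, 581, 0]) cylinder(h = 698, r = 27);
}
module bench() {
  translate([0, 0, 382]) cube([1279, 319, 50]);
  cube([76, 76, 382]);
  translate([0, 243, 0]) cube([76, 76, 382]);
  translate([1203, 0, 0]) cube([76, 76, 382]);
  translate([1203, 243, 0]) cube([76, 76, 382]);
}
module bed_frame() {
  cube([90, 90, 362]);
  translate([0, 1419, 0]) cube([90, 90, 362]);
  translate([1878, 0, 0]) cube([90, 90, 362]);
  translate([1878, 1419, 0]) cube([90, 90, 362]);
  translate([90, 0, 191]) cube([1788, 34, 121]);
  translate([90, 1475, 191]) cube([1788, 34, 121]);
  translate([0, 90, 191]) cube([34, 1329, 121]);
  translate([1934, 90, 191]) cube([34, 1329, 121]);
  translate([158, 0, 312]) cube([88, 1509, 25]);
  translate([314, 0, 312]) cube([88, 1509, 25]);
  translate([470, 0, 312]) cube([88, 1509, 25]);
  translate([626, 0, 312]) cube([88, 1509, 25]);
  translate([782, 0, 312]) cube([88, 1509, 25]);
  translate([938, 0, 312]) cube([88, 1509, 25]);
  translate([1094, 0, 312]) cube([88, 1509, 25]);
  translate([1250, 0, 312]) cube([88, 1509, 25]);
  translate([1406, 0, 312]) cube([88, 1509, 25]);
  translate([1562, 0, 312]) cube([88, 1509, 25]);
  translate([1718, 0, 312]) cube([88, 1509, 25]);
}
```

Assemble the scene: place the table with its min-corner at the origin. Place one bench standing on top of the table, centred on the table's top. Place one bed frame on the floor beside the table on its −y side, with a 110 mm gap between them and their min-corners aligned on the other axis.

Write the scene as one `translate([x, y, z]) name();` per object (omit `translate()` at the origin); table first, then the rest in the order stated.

table();
translate([12, 174, 736]) bench();
translate([0, -1619, 0]) bed_frame();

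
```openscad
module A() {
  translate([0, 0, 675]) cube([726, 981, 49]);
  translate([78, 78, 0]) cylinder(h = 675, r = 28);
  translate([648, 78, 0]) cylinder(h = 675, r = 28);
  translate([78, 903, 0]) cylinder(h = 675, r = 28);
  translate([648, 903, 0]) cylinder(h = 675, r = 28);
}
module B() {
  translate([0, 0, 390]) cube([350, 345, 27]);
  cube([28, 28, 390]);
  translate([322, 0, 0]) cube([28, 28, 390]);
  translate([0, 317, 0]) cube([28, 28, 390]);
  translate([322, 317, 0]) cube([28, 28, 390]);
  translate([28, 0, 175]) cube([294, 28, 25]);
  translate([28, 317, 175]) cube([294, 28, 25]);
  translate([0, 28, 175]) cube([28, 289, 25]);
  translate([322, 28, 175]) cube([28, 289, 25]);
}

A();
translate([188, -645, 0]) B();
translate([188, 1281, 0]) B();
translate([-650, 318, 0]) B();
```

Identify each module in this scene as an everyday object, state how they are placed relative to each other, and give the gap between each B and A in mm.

Each stool's nearest face is 300 mm from the table's bounding box.

A is a table. B is a stool. Three stools sit around the table at the −y, +y, −x sides. The gap between each stool and the table is 300 mm.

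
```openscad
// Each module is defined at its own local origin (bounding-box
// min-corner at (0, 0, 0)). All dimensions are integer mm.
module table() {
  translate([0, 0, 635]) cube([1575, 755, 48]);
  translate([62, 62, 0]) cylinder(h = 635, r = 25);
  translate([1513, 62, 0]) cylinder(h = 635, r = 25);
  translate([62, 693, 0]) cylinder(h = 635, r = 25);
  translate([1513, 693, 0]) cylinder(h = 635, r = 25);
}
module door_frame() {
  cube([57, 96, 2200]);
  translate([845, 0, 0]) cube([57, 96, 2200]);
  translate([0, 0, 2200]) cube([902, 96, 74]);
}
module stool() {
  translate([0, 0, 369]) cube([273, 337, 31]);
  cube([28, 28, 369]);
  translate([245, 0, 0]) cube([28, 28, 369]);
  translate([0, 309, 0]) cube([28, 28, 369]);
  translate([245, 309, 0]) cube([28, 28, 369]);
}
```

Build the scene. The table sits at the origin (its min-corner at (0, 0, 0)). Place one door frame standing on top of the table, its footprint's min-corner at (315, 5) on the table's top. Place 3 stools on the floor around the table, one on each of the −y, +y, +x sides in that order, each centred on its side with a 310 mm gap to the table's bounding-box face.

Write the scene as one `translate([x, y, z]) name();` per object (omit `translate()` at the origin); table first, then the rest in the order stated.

table();
translate([315, 5, 683]) door_frame();
translate([651, -647, 0]) stool();
translate([651, 1065, 0]) stool();
translate([1885, 209, 0]) stool();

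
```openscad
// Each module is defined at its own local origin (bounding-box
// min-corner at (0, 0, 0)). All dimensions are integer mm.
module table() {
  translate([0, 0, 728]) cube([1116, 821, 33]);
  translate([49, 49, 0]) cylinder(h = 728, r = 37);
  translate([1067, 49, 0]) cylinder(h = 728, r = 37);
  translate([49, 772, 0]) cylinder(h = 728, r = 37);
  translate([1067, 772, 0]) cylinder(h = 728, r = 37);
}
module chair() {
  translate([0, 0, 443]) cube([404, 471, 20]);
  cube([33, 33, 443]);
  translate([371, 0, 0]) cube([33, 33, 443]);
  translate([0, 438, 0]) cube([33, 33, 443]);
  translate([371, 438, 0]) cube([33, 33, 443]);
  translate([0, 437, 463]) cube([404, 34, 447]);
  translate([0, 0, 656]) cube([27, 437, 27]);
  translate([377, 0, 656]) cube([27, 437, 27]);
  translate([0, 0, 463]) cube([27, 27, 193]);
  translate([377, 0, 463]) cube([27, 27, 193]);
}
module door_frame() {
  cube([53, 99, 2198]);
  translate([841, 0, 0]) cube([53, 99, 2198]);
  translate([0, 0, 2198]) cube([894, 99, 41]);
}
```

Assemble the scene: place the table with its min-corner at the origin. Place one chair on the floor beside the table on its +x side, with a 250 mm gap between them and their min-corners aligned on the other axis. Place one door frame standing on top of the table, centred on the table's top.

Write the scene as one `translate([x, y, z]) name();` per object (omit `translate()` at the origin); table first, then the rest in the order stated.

table();
translate([1366, 0, 0]) chair();
translate([111, 361, 761]) door_frame();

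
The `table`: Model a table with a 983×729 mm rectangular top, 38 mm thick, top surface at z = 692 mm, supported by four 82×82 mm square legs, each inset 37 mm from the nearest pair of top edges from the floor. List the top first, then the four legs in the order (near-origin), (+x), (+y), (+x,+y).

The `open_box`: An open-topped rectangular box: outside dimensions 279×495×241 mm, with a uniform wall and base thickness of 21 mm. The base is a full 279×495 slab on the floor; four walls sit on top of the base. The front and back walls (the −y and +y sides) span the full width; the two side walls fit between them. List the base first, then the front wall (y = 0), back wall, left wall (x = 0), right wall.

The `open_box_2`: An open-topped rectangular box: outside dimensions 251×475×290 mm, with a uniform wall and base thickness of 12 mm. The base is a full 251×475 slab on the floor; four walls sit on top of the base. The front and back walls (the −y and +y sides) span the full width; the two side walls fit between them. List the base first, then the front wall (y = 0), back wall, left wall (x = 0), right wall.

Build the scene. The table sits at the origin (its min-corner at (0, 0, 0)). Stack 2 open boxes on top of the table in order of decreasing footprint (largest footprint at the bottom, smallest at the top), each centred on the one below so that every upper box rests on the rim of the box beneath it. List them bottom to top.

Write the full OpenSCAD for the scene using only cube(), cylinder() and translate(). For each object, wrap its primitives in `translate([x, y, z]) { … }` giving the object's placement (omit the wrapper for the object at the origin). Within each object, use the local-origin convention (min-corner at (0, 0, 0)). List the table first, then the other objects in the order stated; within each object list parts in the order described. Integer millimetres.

translate([0, 0, 654]) cube([983, 729, 38]);
translate([37, 37, 0]) cube([82, 82, 654]);
translate([864, 37, 0]) cube([82, 82, 654]);
translate([37, 610, 0]) cube([82, 82, 654]);
translate([864, 610, 0]) cube([82, 82, 654]);
translate([352, 117, 692]) {
  cube([279, 495, 21]);
  translate([0, 0, 21]) cube([279, 21, 220]);
  translate([0, 474, 21]) cube([279, 21, 220]);
  translate([0, 21, 21]) cube([21, 453, 220]);
  translate([258, 21, 21]) cube([21, 453, 220]);
}
translate([366, 127, 933]) {
  cube([251, 475, 12]);
  translate([0, 0, 12]) cube([251, 12, 278]);
  translate([0, 463, 12]) cube([251, 12, 278]);
  translate([0, 12, 12]) cube([12, 451, 278]);
  translate([239, 12, 12]) cube([12, 451, 278]);
}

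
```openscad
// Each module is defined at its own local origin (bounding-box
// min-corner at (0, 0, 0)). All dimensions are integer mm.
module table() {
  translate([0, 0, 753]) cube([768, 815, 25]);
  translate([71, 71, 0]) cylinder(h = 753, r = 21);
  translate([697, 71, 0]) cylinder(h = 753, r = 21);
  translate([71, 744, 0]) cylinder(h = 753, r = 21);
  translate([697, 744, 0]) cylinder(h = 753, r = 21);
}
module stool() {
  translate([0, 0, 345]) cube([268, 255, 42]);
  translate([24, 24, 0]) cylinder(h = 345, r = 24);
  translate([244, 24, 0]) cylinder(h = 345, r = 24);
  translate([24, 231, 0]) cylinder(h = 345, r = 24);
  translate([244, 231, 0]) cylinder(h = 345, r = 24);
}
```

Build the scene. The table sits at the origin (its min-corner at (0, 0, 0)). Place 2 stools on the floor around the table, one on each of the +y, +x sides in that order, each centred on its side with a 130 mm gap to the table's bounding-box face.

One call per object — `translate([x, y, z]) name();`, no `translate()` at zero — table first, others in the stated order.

table();
translate([250, 945, 0]) stool();
translate([898, 280, 0]) stool();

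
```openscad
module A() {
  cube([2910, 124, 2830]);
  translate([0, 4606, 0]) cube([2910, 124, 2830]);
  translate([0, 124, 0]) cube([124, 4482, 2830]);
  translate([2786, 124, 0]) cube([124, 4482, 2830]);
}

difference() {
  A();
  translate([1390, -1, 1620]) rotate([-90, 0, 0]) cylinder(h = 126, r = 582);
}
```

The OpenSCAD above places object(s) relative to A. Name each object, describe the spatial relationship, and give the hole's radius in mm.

A is a house frame. The house frame has a circular hole through its front wall. The hole's radius is 582 mm.

The subtracted cylinder has r = 582 mm.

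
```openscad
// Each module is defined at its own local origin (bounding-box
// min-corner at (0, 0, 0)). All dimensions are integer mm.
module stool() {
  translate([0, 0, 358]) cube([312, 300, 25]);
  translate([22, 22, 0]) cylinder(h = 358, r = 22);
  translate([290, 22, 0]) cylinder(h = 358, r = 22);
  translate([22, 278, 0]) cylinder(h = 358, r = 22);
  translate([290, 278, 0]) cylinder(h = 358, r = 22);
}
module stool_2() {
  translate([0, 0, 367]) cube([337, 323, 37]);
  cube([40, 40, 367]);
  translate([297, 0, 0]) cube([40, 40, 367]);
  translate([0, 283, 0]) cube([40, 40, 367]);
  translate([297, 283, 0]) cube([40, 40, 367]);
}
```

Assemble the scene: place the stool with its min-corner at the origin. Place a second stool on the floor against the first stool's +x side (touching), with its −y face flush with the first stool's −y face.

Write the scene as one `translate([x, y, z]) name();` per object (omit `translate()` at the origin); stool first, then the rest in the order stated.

stool();
translate([312, 0, 0]) stool_2();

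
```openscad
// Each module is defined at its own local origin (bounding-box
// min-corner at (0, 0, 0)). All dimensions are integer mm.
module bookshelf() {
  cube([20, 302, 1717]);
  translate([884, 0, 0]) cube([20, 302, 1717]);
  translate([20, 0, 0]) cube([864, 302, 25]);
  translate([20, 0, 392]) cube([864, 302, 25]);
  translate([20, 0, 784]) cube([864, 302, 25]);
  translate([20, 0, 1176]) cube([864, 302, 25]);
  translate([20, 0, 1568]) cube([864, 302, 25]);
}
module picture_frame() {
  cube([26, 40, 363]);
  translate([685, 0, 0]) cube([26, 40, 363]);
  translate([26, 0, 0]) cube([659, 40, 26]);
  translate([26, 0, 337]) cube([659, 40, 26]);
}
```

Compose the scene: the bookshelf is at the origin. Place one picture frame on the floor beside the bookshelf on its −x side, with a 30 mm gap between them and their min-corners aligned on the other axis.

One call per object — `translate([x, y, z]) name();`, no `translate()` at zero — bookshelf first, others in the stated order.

bookshelf();
translate([-741, 0, 0]) picture_frame();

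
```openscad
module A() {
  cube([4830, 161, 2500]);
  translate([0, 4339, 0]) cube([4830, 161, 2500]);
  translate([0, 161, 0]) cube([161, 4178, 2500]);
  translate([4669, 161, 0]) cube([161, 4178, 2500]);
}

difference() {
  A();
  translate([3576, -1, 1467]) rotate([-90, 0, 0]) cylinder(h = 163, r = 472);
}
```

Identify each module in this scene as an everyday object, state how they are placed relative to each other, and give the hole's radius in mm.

A is a house frame. The house frame has a circular hole through its front wall. The hole's radius is 472 mm.

The subtracted cylinder has r = 472 mm.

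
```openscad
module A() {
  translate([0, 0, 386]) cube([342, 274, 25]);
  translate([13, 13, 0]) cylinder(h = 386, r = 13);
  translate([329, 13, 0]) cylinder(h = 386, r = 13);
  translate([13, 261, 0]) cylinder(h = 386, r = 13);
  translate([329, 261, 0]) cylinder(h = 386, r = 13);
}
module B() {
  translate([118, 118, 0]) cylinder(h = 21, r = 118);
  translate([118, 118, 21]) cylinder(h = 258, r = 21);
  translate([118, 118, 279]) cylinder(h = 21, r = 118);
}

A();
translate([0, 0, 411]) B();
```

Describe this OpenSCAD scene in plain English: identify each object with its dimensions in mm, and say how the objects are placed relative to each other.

A is a four-legged stool. The seat is a 342×274×25 mm slab whose top surface is at z = 411 mm; four round legs, each 26 mm in diameter, run from the floor (z = 0) to the underside of the seat, each leg's axis is inset half a diameter from the nearest pair of seat edges (so the leg's bounding box is flush with the corner).

B is a spool: two coaxial disc flanges of radius 118 mm and thickness 21 mm, joined by a core cylinder of radius 21 mm and height 258 mm. The lower flange rests on z = 0 and the three cylinders share a vertical axis.

The spool is on top of the stool.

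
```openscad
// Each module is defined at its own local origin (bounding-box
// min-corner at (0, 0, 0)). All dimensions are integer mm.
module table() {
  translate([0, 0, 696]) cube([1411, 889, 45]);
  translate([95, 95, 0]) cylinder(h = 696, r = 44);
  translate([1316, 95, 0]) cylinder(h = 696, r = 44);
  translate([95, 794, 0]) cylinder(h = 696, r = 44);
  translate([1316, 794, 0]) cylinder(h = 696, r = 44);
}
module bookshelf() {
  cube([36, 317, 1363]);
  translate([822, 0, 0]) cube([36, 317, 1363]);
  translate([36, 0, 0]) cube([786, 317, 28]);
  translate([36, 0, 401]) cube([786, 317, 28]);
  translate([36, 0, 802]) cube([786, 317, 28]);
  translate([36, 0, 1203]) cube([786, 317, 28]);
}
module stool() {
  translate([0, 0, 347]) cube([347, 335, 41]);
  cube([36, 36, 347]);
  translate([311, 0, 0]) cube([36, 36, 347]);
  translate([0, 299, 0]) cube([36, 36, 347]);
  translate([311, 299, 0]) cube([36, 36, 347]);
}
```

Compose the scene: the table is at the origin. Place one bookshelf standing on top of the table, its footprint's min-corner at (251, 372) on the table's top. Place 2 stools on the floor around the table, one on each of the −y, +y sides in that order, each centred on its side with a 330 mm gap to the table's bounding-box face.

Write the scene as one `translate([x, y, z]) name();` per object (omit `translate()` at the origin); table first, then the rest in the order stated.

table();
translate([251, 372, 741]) bookshelf();
translate([532, -665, 0]) stool();
translate([532, 1219, 0]) stool();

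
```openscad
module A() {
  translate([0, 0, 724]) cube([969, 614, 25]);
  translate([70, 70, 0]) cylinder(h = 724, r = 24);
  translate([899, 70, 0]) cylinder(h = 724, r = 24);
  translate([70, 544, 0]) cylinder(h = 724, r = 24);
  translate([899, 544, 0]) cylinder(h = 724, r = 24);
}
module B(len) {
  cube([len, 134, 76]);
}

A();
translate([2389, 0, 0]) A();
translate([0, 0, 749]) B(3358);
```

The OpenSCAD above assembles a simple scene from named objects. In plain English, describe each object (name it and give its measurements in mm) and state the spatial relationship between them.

A is a rectangular dining table. The top is 969×614×25 mm with its upper surface at z = 749 mm. It stands on four round legs of 48 mm diameter, each leg's bounding box inset 46 mm from the nearest pair of top edges, running from the floor to the underside of the top.

B is a rectangular beam 3358 mm long (x), 134 mm deep (y), 76 mm thick (z).

The beam spans the tops of two tables placed 1420 mm apart, resting at z = 749 mm.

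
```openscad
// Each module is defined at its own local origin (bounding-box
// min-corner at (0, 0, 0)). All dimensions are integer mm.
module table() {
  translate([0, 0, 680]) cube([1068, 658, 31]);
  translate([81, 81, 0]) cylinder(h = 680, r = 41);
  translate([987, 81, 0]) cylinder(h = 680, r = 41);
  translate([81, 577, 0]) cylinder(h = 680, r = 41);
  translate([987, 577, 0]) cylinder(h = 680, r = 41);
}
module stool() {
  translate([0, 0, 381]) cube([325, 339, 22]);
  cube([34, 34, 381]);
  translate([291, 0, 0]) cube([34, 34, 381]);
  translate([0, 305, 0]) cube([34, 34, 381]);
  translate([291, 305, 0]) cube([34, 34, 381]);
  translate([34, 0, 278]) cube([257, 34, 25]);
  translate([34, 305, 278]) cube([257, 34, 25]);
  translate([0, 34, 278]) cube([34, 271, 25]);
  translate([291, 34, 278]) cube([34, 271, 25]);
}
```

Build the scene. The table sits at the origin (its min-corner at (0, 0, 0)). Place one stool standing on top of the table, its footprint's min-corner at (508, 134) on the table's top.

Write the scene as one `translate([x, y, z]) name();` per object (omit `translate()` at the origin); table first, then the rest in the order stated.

table();
translate([508, 134, 711]) stool();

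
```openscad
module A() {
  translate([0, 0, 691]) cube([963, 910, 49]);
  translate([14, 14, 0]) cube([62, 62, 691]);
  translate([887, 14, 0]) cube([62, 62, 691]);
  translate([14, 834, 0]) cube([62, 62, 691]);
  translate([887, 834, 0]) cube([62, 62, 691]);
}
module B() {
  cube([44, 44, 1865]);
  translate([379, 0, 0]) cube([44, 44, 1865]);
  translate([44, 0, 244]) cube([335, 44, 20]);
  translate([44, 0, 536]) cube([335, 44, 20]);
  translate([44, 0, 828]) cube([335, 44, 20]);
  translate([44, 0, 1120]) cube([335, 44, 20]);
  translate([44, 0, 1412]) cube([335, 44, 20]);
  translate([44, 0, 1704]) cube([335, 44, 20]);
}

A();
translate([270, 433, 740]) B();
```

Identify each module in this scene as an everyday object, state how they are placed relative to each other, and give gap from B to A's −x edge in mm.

The ladder's min-x is at 270; the table's min-x is 0; gap = 270 mm.

A is a table. B is a ladder. The ladder is on top of the table, centred. The gap from the ladder to the table's −x edge is 270 mm.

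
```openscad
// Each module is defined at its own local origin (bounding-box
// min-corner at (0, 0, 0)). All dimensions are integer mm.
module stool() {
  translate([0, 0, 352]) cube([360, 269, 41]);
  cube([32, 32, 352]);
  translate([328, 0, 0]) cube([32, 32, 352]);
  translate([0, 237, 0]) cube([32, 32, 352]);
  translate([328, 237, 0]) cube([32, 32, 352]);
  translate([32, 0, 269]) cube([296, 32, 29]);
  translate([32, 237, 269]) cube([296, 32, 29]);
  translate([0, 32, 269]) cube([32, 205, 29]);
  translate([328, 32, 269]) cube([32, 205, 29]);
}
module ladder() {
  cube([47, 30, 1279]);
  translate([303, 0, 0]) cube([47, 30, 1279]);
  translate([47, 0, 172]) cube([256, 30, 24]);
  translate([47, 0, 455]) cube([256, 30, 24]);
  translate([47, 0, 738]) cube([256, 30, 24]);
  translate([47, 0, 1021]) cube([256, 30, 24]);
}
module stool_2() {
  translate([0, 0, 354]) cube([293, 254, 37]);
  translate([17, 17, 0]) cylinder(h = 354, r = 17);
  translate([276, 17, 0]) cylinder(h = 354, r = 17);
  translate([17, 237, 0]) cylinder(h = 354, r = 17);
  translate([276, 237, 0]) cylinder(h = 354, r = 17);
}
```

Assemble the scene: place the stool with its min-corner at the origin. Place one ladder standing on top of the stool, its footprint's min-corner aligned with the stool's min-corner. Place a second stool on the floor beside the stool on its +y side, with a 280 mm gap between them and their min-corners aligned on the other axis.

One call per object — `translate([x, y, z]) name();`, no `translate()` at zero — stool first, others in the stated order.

stool();
translate([0, 0, 393]) ladder();
translate([0, 549, 0]) stool_2();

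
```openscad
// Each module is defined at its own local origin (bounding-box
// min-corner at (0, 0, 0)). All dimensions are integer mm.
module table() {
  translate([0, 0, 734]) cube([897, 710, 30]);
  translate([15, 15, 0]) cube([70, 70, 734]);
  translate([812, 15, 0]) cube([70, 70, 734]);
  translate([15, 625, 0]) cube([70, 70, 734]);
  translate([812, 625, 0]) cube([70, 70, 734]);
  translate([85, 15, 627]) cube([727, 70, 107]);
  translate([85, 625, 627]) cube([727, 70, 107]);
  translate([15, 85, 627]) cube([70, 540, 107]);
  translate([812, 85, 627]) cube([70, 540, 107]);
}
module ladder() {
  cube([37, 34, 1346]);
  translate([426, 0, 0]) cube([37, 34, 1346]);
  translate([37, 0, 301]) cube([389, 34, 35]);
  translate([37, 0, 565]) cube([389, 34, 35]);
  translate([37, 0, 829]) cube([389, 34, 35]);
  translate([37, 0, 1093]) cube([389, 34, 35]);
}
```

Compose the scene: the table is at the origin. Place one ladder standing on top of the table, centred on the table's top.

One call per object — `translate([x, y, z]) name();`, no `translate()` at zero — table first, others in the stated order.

table();
translate([217, 338, 764]) ladder();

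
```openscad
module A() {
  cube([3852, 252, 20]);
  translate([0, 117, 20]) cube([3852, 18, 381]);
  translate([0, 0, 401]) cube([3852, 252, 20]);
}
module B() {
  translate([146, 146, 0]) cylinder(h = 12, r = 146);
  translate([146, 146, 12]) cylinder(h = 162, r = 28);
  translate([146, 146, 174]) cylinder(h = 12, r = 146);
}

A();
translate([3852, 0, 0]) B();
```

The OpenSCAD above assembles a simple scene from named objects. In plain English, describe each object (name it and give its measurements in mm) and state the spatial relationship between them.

A is an I-beam lying along x, 3852 mm long. Overall section height 421 mm. Two flanges 252 mm wide (y) and 20 mm thick, one on the floor and one at the top; a web 18 mm thick runs between them, centred on the flange width.

B is a spool: two coaxial disc flanges of radius 146 mm and thickness 12 mm, joined by a core cylinder of radius 28 mm and height 162 mm. The lower flange rests on z = 0 and the three cylinders share a vertical axis.

The spool is against the I-beam's +x side, with their −y faces flush.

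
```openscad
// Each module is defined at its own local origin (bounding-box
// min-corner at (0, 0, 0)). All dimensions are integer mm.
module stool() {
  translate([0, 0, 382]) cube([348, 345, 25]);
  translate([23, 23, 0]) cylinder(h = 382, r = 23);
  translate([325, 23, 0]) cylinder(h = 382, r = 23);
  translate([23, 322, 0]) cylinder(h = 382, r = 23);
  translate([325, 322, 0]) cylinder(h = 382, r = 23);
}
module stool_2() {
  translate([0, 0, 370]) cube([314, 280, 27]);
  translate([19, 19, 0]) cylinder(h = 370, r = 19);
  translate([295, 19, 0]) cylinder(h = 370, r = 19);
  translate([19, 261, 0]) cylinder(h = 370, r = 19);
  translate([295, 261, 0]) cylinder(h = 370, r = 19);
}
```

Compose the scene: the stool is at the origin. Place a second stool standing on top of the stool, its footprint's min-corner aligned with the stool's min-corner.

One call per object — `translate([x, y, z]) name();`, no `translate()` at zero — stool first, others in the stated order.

stool();
translate([0, 0, 407]) stool_2();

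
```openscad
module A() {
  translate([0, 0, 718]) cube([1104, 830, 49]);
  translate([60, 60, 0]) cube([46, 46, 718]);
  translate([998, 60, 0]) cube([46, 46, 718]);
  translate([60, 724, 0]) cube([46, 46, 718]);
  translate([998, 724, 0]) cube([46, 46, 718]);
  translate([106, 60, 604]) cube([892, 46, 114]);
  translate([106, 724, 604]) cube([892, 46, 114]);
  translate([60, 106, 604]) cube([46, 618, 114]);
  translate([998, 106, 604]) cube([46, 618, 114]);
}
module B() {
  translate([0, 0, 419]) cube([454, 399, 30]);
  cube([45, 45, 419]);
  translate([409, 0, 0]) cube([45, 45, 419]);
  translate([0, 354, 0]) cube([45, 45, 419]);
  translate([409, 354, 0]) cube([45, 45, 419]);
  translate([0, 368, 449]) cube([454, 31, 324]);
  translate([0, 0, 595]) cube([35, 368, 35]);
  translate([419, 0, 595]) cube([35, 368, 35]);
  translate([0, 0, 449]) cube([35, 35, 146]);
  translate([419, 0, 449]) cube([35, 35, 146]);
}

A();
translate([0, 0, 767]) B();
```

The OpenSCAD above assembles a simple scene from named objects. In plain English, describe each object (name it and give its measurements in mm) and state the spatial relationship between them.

A is a rectangular dining table. The top is 1104×830×49 mm with its upper surface at z = 767 mm. It stands on four 46×46 mm square legs, each inset 60 mm from the nearest pair of top edges, running from the floor to the underside of the top. Four apron rails, 46 mm thick and 114 mm tall, run between adjacent legs with their top edges flush with the underside of the top and their outer faces flush with the legs' outer faces.

B is a chair. The seat is a 454×399×30 mm slab with its top at z = 449 mm, on four 45×45 mm corner legs (flush with the seat edges, standing on z = 0). A flat backrest 31 mm thick, 324 mm tall, spans the full seat width and rises from the seat top along its +y edge, rear face flush with the rear of the seat. Two armrests of 35×35 mm section run along each side from the seat's front edge to the front of the backrest, top faces 181 mm above the seat top and outer faces flush with the seat's x-edges; a 35×35 mm post under the front of each armrest stands on the seat at the front corner.

The chair is on top of the table.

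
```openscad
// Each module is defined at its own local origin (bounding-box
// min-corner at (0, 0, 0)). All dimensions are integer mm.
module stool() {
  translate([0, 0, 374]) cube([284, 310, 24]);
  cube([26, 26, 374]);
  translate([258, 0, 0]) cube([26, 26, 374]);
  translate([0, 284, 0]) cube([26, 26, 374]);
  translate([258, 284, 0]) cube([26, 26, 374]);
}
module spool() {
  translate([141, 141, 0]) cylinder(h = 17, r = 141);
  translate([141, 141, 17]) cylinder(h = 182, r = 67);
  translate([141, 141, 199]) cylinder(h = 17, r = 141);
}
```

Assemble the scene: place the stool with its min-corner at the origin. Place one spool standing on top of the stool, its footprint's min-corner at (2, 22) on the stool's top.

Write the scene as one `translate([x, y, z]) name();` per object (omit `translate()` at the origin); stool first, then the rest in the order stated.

stool();
translate([2, 22, 398]) spool();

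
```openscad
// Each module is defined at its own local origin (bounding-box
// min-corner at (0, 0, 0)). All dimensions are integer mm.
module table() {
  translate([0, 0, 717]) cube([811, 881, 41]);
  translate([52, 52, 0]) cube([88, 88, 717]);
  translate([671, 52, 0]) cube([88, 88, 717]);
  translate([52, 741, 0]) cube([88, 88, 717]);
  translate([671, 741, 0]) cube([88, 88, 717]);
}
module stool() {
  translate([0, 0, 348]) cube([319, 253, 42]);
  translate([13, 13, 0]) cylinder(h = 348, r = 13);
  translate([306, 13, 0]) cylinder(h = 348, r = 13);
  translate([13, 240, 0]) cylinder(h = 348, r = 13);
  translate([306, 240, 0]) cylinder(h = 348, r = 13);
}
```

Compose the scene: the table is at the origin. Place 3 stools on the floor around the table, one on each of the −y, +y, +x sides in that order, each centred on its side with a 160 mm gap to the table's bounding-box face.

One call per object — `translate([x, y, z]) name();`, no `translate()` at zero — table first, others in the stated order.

table();
translate([246, -413, 0]) stool();
translate([246, 1041, 0]) stool();
translate([971, 314, 0]) stool();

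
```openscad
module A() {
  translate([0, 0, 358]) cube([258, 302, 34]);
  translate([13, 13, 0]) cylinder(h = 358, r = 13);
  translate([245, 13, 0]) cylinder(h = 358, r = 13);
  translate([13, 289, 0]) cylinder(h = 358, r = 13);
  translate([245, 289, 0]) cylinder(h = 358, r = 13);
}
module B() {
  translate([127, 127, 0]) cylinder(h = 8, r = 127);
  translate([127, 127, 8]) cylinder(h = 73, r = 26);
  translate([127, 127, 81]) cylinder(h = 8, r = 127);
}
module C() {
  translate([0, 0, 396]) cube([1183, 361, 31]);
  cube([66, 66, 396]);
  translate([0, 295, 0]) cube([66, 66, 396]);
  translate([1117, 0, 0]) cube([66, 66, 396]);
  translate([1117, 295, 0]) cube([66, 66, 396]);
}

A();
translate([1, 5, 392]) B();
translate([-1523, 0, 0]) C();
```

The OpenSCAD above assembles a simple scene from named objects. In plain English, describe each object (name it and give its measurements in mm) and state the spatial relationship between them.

A is a simple wooden stool: a rectangular seat 258 mm (x) by 302 mm (y), 34 mm thick, top face at z = 392 mm, on four round legs, each 26 mm in diameter. The legs rest on z = 0, each leg's axis is inset half a diameter from the nearest pair of seat edges (so the leg's bounding box is flush with the corner).

B is a spool: two coaxial disc flanges of radius 127 mm and thickness 8 mm, joined by a core cylinder of radius 26 mm and height 73 mm. The lower flange rests on z = 0 and the three cylinders share a vertical axis.

C is a long wooden bench with a 1183 mm (x) × 361 mm (y) seat, 31 mm thick, its top surface 427 mm above the floor. Four 66 mm square legs at the seat corners, flush with the edges, run from z = 0 to the seat underside.

The spool is on top of the stool. The bench is on the floor beside the stool on its −x side.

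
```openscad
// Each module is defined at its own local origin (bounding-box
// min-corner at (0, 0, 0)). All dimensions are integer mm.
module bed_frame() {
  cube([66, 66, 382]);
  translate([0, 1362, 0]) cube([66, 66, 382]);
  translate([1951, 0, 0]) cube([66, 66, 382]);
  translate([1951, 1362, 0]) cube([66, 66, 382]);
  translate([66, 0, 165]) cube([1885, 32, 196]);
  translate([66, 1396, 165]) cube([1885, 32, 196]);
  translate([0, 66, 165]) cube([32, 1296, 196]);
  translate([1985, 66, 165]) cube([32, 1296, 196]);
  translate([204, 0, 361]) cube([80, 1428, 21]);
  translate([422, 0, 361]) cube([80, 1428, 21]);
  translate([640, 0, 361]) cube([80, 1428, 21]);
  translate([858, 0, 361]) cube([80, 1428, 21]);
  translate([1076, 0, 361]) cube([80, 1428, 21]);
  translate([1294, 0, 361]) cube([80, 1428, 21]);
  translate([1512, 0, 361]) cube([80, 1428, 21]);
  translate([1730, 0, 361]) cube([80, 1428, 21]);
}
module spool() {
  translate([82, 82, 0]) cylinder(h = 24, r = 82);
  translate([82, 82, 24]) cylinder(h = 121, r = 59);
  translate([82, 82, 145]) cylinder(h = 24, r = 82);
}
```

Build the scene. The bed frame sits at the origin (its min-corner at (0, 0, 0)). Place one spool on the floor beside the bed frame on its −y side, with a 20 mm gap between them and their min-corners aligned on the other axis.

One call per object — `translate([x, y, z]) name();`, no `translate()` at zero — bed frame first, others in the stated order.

bed_frame();
translate([0, -184, 0]) spool();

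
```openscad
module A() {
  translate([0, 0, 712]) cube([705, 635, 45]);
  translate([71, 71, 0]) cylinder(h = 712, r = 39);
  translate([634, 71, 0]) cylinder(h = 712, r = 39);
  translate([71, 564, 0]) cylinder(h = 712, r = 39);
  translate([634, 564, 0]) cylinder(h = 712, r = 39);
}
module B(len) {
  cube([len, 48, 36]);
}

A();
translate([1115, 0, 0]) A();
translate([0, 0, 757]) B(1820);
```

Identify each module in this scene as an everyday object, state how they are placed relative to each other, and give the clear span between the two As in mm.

Second table starts at x = 1115; first ends at x = 705; clear span = 1115 − 705 = 410 mm.

A is a table. B is a beam. A beam spans the tops of two tables. The clear span between the two tables is 410 mm.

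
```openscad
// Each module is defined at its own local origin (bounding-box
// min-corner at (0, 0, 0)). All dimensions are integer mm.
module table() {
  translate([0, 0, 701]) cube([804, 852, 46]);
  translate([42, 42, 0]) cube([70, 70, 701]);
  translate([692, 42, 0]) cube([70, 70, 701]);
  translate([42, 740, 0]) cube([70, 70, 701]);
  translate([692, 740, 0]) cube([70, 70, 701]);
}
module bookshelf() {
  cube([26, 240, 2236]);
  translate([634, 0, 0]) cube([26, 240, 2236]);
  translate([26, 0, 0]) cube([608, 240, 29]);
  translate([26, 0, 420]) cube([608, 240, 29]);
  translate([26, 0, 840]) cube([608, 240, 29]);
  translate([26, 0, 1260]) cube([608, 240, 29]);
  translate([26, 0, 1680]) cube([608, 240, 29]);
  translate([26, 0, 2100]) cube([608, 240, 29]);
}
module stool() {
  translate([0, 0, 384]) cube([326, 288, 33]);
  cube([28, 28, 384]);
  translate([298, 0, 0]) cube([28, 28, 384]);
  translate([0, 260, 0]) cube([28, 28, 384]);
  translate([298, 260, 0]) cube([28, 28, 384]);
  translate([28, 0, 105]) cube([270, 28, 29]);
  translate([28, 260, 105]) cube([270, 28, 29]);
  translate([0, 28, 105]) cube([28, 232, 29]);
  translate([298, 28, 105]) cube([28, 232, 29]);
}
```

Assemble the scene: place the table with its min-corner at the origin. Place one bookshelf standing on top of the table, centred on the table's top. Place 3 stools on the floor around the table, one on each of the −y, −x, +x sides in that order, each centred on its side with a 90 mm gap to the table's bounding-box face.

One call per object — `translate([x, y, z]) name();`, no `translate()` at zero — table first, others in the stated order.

table();
translate([72, 306, 747]) bookshelf();
translate([239, -378, 0]) stool();
translate([-416, 282, 0]) stool();
translate([894, 282, 0]) stool();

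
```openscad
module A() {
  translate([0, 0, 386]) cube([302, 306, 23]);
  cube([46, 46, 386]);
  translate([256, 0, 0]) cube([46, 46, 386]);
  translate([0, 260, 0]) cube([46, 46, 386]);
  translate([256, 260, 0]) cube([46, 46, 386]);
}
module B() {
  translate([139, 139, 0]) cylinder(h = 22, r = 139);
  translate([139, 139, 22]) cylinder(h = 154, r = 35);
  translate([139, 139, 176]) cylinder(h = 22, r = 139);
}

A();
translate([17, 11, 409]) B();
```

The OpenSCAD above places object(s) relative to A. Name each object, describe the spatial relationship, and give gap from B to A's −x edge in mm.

The spool's min-x is at 17; the stool's min-x is 0; gap = 17 mm.

A is a stool. B is a spool. The spool is on top of the stool. The gap from the spool to the stool's −x edge is 17 mm.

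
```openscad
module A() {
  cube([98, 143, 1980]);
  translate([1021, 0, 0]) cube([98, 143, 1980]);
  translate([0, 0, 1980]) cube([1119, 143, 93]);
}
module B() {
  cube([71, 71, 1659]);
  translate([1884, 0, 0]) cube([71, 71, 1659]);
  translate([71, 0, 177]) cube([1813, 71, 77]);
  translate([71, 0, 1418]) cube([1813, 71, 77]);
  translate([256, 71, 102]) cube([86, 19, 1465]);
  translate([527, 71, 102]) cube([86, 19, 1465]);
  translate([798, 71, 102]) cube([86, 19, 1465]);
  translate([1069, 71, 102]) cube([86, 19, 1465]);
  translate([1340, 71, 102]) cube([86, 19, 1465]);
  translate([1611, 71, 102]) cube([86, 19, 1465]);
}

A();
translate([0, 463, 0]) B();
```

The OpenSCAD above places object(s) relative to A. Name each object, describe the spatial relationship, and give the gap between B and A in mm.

A is a door frame. B is a fence section. The fence section is on the floor beside the door frame on its +y side. The gap between the fence section and the door frame is 320 mm.

The fence section's nearest face is 320 mm from the door frame's +y face.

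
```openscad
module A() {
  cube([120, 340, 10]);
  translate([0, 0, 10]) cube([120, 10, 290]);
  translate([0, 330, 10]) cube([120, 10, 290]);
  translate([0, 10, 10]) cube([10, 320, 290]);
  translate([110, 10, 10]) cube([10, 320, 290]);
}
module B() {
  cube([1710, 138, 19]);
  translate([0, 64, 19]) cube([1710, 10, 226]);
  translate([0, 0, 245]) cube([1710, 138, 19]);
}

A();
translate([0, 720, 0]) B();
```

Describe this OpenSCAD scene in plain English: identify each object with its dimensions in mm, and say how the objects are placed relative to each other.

A is an open storage box with external size 120×340×300 mm and wall thickness 10 mm (the base is also 10 mm thick). The base covers the whole footprint; the four walls stand on the base, with the y-facing walls full-width and the x-facing walls fitting between their inner faces.

B is an I-beam lying along x, 1710 mm long. Overall section height 264 mm. Two flanges 138 mm wide (y) and 19 mm thick, one on the floor and one at the top; a web 10 mm thick runs between them, centred on the flange width.

The I-beam is on the floor beside the open box on its +y side.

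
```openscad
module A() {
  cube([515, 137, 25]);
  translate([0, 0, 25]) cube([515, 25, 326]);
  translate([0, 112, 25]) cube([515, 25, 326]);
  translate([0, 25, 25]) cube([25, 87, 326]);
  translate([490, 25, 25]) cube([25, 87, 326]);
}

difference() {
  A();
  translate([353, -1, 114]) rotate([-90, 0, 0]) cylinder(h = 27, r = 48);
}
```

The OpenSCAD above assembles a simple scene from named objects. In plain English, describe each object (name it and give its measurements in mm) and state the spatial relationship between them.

A is an open-topped rectangular box: outside dimensions 515×137×351 mm, with a uniform wall and base thickness of 25 mm. The base is a full 515×137 slab on the floor; four walls sit on top of the base. The front and back walls (the −y and +y sides) span the full width; the two side walls fit between them.

The open box has a circular hole of radius 48 mm through its front wall, centred at (x = 353, z = 114).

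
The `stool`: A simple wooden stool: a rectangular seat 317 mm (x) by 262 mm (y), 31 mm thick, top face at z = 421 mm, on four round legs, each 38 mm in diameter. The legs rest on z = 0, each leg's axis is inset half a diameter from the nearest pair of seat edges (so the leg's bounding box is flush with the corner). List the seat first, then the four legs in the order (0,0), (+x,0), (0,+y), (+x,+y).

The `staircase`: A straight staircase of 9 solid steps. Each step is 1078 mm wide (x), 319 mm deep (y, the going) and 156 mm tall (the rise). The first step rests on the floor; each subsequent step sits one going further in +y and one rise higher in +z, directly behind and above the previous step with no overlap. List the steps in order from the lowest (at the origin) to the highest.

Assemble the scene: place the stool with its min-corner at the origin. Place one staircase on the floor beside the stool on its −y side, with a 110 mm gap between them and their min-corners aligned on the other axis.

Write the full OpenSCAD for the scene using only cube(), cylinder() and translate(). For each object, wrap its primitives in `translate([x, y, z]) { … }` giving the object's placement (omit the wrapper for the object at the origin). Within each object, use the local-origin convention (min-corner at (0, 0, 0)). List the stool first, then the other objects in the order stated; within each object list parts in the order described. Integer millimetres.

translate([0, 0, 390]) cube([317, 262, 31]);
translate([19, 19, 0]) cylinder(h = 390, r = 19);
translate([298, 19, 0]) cylinder(h = 390, r = 19);
translate([19, 243, 0]) cylinder(h = 390, r = 19);
translate([298, 243, 0]) cylinder(h = 390, r = 19);
translate([0, -2981, 0]) {
  cube([1078, 319, 156]);
  translate([0, 319, 156]) cube([1078, 319, 156]);
  translate([0, 638, 312]) cube([1078, 319, 156]);
  translate([0, 957, 468]) cube([1078, 319, 156]);
  translate([0, 1276, 624]) cube([1078, 319, 156]);
  translate([0, 1595, 780]) cube([1078, 319, 156]);
  translate([0, 1914, 936]) cube([1078, 319, 156]);
  translate([0, 2233, 1092]) cube([1078, 319, 156]);
  translate([0, 2552, 1248]) cube([1078, 319, 156]);
}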